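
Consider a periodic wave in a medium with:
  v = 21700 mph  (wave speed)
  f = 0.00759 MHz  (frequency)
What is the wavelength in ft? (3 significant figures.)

4.19 ft

Rearranging v = f·λ for λ: λ = v/f.
v = 21700 mph = 9701 m/s; f = 0.00759 MHz = 7590 Hz.
λ = 1.278 m
1.278 m × (1 ft / 0.3048 m) = 4.193 ft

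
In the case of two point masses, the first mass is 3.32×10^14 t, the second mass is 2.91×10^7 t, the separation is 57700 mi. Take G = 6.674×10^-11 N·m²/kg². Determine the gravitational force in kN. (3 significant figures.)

F is given directly by: F = Gm₁m₂/r².
m₁ = 3.32×10^14 t = 3.320×10^17 kg; m₂ = 2.91×10^7 t = 2.910×10^10 kg; r = 57700 mi = 9.286×10^7 m; G = 6.674×10^-11 N·m²/kg².
F = 74.78 N  (the unit combination reduces to kg·m/s² = N)
74.78 N × (1 kN / 1000 N) = 0.07478 kN

0.0748 kN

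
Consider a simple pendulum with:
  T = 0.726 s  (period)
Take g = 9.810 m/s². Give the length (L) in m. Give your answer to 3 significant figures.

0.131 m

Rearranging T = 2π√(L/g) for L: L = g·(T/2π)².
T = 0.726 s; g = 9.810 m/s².
L = 0.1310 m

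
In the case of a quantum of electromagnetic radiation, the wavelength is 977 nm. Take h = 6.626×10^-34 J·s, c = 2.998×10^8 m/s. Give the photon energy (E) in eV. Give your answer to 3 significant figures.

E is given directly by: E = hc/λ.
λ = 977 nm = 9.770×10^-7 m; h = 6.626×10^-34 J·s; c = 2.998×10^8 m/s.
E = 2.033×10^-19 J  (the unit combination reduces to kg·m²/s² = J)
2.033×10^-19 J × (1 eV / 1.602×10^-19 J) = 1.269 eV

1.27 eV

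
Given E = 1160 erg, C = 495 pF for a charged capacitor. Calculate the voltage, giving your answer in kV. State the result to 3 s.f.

0.685 kV

Solving E = ½C·V² for V: V = √(2E/C).
E = 1160 erg = 1.160×10^-4 J; C = 495 pF = 4.950×10^-10 F.
V = 684.6 V
684.6 V × (1 kV / 1000 V) = 0.6846 kV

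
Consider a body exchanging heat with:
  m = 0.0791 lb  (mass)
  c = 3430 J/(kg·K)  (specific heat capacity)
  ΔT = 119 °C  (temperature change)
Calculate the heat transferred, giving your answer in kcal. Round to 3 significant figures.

3.50 kcal

Q is given directly by: Q = mcΔT.
m = 0.0791 lb = 0.03588 kg; c = 3430 J/(kg·K); ΔT = 119 °C = 119.0 K.
Q = 14645 J
14645 J × (1 kcal / 4184 J) = 3.500 kcal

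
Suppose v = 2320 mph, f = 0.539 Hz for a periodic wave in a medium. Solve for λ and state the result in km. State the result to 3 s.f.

Rearranging v = f·λ for λ: λ = v/f.
v = 2320 mph = 1037 m/s; f = 0.539 Hz.
λ = 1924 m
1924 m × (1 km / 1000 m) = 1.924 km

1.92 km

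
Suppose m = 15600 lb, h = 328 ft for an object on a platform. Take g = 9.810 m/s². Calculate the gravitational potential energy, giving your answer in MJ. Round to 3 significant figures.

6.94 MJ

Directly: PE = mgh.
m = 15600 lb = 7076 kg; h = 328 ft = 99.97 m; g = 9.810 m/s².
PE = 6.940×10^6 J
6.940×10^6 J × (1 MJ / 1.000×10^6 J) = 6.940 MJ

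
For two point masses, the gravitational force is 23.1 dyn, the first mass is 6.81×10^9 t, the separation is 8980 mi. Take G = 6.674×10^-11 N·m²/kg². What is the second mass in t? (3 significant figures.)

1.06×10^5 t

Rearranging F = G·m₁·m₂/r² for m₂: m₂ = F·r²/(G·m₁).
F = 23.1 dyn = 2.310×10^-4 N; m₁ = 6.81×10^9 t = 6.810×10^12 kg; r = 8980 mi = 1.445×10^7 m; G = 6.674×10^-11 N·m²/kg².
m₂ = 1.062×10^8 kg
1.062×10^8 kg × (1 t / 1000 kg) = 1.062×10^5 t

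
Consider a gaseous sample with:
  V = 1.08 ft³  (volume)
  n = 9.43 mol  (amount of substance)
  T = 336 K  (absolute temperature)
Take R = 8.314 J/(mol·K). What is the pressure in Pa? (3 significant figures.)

Directly: P = nRT/V.
V = 1.08 ft³ = 0.03058 m³; n = 9.43 mol; T = 336 K; R = 8.314 J/(mol·K).
P = 8.614×10^5 Pa

8.61×10^5 Pa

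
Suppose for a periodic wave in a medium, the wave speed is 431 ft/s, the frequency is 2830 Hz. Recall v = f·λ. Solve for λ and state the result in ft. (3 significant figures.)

Rearranging: λ = v/f.
v = 431 ft/s = 131.4 m/s; f = 2830 Hz.
λ = 0.04642 m
0.04642 m × (1 ft / 0.3048 m) = 0.1523 ft

0.152 ft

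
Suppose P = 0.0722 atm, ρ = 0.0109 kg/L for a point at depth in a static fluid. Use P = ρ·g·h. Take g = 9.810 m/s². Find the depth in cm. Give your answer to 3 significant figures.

Solving P = ρ·g·h for h: h = P/(ρ·g).
P = 0.0722 atm = 7316 Pa; ρ = 0.0109 kg/L = 10.90 kg/m³; g = 9.810 m/s².
h = 68.42 m
68.42 m × (1 cm / 0.01000 m) = 6842 cm

6840 cm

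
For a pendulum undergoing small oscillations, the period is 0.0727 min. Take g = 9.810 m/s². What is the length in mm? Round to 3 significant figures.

4730 mm

Rearranging: L = g·(T/2π)².
T = 0.0727 min = 4.362 s; g = 9.810 m/s².
L = 4.728 m
4.728 m × (1 mm / 0.001000 m) = 4728 mm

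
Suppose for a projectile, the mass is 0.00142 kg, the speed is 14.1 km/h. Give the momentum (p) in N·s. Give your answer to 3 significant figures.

0.00556 N·s

Directly: p = mv.
m = 0.00142 kg; v = 14.1 km/h = 3.917 m/s.
p = 0.005562 kg·m/s
Since 1 N·s = 1 kg·m/s, 0.005562 N·s.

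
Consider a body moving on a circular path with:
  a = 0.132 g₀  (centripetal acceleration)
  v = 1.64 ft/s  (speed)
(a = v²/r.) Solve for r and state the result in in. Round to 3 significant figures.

7.60 in

Rearranging a = v²/r for r: r = v²/a.
a = 0.132 g₀ = 1.294 m/s²; v = 1.64 ft/s = 0.4999 m/s.
r = 0.1930 m
0.1930 m × (1 in / 0.02540 m) = 7.600 in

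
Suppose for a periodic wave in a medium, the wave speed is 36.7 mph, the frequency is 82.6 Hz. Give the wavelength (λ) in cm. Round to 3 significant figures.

Solving v = f·λ for λ: λ = v/f.
v = 36.7 mph = 16.41 m/s; f = 82.6 Hz.
λ = 0.1986 m
0.1986 m × (1 cm / 0.01000 m) = 19.86 cm

19.9 cm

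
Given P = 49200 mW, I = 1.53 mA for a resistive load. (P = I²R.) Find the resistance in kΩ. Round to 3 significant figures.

21000 kΩ

Rearranging: R = P/I².
P = 49200 mW = 49.20 W; I = 1.53 mA = 0.001530 A.
R = 2.102×10^7 Ω
2.102×10^7 Ω × (1 kΩ / 1000 Ω) = 21018 kΩ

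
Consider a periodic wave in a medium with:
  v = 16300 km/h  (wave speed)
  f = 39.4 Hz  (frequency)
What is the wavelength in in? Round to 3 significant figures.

4520 in

Rearranging v = f·λ for λ: λ = v/f.
v = 16300 km/h = 4528 m/s; f = 39.4 Hz.
λ = 114.9 m
114.9 m × (1 in / 0.02540 m) = 4524 in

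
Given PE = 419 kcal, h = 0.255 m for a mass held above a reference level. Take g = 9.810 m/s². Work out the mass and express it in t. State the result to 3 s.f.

701 t

Solving PE = m·g·h for m: m = PE/(g·h).
PE = 419 kcal = 1.753×10^6 J; h = 0.255 m; g = 9.810 m/s².
m = 7.008×10^5 kg
7.008×10^5 kg × (1 t / 1000 kg) = 700.8 t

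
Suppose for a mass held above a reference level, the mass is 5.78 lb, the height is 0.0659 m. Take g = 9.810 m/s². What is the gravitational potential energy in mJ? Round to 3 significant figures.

1690 mJ

Directly: PE = mgh.
m = 5.78 lb = 2.622 kg; h = 0.0659 m; g = 9.810 m/s².
PE = 1.695 J  (the unit combination reduces to kg·m²/s² = J)
1.695 J × (1 mJ / 0.001000 J) = 1695 mJ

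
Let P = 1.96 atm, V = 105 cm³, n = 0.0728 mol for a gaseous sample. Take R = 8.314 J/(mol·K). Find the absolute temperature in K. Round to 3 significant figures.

Solving PV = nRT for T: T = PV/(nR).
P = 1.96 atm = 1.986×10^5 Pa; V = 105 cm³ = 1.050×10^-4 m³; n = 0.0728 mol; R = 8.314 J/(mol·K).
T = 34.45 K

34.5 K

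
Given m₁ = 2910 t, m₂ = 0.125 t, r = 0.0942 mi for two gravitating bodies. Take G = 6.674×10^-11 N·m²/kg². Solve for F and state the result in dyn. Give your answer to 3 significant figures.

0.106 dyn

F is given directly by: F = Gm₁m₂/r².
m₁ = 2910 t = 2.910×10^6 kg; m₂ = 0.125 t = 125.0 kg; r = 0.0942 mi = 151.6 m; G = 6.674×10^-11 N·m²/kg².
F = 1.056×10^-6 N
1.056×10^-6 N × (1 dyn / 1.000×10^-5 N) = 0.1056 dyn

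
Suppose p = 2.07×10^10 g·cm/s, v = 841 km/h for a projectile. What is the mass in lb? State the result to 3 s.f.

1950 lb

Solving p = m·v for m: m = p/v.
p = 2.07×10^10 g·cm/s = 2.070×10^5 kg·m/s; v = 841 km/h = 233.6 m/s.
m = 886.1 kg
886.1 kg × (1 lb / 0.4536 kg) = 1953 lb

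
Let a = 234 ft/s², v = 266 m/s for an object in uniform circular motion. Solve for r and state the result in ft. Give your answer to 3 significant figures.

3250 ft

Rearranging a = v²/r for r: r = v²/a.
a = 234 ft/s² = 71.32 m/s²; v = 266 m/s.
r = 992.0 m
992.0 m × (1 ft / 0.3048 m) = 3255 ft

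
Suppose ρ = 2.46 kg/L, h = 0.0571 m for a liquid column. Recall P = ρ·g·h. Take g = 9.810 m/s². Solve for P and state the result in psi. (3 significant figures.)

P is given directly by: P = ρgh.
ρ = 2.46 kg/L = 2460 kg/m³; h = 0.0571 m; g = 9.810 m/s².
P = 1378 Pa  (the unit combination reduces to kg/(m·s²) = Pa)
1378 Pa × (1 psi / 6895 Pa) = 0.1999 psi

0.200 psi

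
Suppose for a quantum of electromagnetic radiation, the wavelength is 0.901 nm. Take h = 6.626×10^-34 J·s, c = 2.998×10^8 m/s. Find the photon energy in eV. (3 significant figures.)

Directly: E = hc/λ.
λ = 0.901 nm = 9.010×10^-10 m; h = 6.626×10^-34 J·s; c = 2.998×10^8 m/s.
E = 2.205×10^-16 J
2.205×10^-16 J × (1 eV / 1.602×10^-19 J) = 1376 eV

1380 eV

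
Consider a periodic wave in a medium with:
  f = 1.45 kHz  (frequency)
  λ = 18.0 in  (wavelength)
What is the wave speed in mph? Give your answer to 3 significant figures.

Directly: v = fλ.
f = 1.45 kHz = 1450 Hz; λ = 18.0 in = 0.4572 m.
v = 662.9 m/s
662.9 m/s × (1 mph / 0.4470 m/s) = 1483 mph

1480 mph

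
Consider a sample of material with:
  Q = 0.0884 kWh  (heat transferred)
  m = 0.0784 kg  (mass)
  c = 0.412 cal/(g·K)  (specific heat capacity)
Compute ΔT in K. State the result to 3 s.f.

2350 K

Rearranging Q = m·c·ΔT for ΔT: ΔT = Q/(m·c).
Q = 0.0884 kWh = 3.182×10^5 J; m = 0.0784 kg; c = 0.412 cal/(g·K) = 1724 J/(kg·K).
ΔT = 2355 K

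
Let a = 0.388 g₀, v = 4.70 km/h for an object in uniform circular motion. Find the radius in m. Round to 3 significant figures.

Rearranging: r = v²/a.
a = 0.388 g₀ = 3.805 m/s²; v = 4.70 km/h = 1.306 m/s.
r = 0.4480 m

0.448 m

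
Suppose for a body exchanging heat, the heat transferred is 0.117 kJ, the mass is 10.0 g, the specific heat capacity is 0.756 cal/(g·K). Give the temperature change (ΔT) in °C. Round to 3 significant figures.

Rearranging: ΔT = Q/(m·c).
Q = 0.117 kJ = 117.0 J; m = 10.0 g = 0.01000 kg; c = 0.756 cal/(g·K) = 3163 J/(kg·K).
ΔT = 3.699 K
Since 1 °C = 1 K, 3.699 °C.

3.70 °C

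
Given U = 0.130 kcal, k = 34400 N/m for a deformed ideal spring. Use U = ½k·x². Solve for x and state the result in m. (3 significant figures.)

Solving U = ½k·x² for x: x = √(2U/k).
U = 0.130 kcal = 543.9 J; k = 34400 N/m.
x = 0.1778 m

0.178 m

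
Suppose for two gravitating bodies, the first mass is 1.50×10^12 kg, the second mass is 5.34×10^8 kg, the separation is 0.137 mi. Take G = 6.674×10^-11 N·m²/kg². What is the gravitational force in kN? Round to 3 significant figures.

1100 kN

From Newton's law of gravitation: F = Gm₁m₂/r².
m₁ = 1.50×10^12 kg; m₂ = 5.34×10^8 kg; r = 0.137 mi = 220.5 m; G = 6.674×10^-11 N·m²/kg².
F = 1.100×10^6 N
1.100×10^6 N × (1 kN / 1000 N) = 1100 kN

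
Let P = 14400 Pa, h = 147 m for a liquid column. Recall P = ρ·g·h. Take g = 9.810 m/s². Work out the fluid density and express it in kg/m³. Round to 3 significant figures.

9.99 kg/m³

Rearranging P = ρ·g·h for ρ: ρ = P/(g·h).
P = 14400 Pa; h = 147 m; g = 9.810 m/s².
ρ = 9.986 kg/m³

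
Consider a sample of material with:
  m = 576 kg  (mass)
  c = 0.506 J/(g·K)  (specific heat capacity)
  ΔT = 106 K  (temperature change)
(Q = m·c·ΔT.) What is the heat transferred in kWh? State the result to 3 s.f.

Directly: Q = mcΔT.
m = 576 kg; c = 0.506 J/(g·K) = 506.0 J/(kg·K); ΔT = 106 K.
Q = 3.089×10^7 J
3.089×10^7 J × (1 kWh / 3.600×10^6 J) = 8.582 kWh

8.58 kWh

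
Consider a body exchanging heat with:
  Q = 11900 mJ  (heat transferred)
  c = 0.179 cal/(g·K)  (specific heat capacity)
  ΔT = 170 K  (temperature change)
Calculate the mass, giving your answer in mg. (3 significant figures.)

93.5 mg

Rearranging Q = m·c·ΔT for m: m = Q/(c·ΔT).
Q = 11900 mJ = 11.90 J; c = 0.179 cal/(g·K) = 748.9 J/(kg·K); ΔT = 170 K.
m = 9.347×10^-5 kg
9.347×10^-5 kg × (1 mg / 1.000×10^-6 kg) = 93.47 mg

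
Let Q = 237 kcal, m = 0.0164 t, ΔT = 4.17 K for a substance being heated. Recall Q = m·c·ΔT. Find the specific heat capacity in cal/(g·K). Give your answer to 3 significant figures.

Rearranging: c = Q/(m·ΔT).
Q = 237 kcal = 9.916×10^5 J; m = 0.0164 t = 16.40 kg; ΔT = 4.17 K.
c = 14500 J/(kg·K)
14500 J/(kg·K) × (1 cal/(g·K) / 4184 J/(kg·K)) = 3.466 cal/(g·K)

3.47 cal/(g·K)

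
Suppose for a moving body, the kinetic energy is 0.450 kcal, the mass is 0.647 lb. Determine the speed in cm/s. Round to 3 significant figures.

11300 cm/s

Rearranging: v = √(2·KE/m).
KE = 0.450 kcal = 1883 J; m = 0.647 lb = 0.2935 kg.
v = 113.3 m/s
113.3 m/s × (1 cm/s / 0.01000 m/s) = 11327 cm/s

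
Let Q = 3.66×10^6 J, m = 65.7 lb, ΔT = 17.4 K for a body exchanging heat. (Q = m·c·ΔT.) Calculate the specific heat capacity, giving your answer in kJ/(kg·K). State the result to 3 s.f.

7.06 kJ/(kg·K)

Rearranging: c = Q/(m·ΔT).
Q = 3.66×10^6 J; m = 65.7 lb = 29.80 kg; ΔT = 17.4 K.
c = 7058 J/(kg·K)
7058 J/(kg·K) × (1 kJ/(kg·K) / 1000 J/(kg·K)) = 7.058 kJ/(kg·K)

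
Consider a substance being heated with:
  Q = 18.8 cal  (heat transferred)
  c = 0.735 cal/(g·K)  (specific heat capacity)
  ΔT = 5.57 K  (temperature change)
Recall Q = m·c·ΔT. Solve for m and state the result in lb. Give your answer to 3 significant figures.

0.0101 lb

Solving Q = m·c·ΔT for m: m = Q/(c·ΔT).
Q = 18.8 cal = 78.66 J; c = 0.735 cal/(g·K) = 3075 J/(kg·K); ΔT = 5.57 K.
m = 0.004592 kg
0.004592 kg × (1 lb / 0.4536 kg) = 0.01012 lb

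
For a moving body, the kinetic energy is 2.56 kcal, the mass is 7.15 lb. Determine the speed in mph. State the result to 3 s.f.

182 mph

Rearranging: v = √(2·KE/m).
KE = 2.56 kcal = 10711 J; m = 7.15 lb = 3.243 kg.
v = 81.27 m/s
81.27 m/s × (1 mph / 0.4470 m/s) = 181.8 mph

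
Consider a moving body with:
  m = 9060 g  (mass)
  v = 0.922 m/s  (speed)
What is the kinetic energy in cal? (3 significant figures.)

0.920 cal

Directly: KE = ½mv².
m = 9060 g = 9.060 kg; v = 0.922 m/s.
KE = 3.851 J
3.851 J × (1 cal / 4.184 J) = 0.9204 cal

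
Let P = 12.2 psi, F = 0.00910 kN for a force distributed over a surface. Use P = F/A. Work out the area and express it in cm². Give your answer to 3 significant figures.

Rearranging P = F/A for A: A = F/P.
P = 12.2 psi = 84116 Pa; F = 0.00910 kN = 9.100 N.
A = 1.082×10^-4 m²
1.082×10^-4 m² × (1 cm² / 1.000×10^-4 m²) = 1.082 cm²

1.08 cm²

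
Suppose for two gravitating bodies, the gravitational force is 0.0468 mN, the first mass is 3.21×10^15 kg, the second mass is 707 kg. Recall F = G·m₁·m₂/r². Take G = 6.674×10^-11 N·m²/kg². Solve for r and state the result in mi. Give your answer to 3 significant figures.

1120 mi

From Newton's law of gravitation: r = √(G·m₁m₂/F).
F = 0.0468 mN = 4.680×10^-5 N; m₁ = 3.21×10^15 kg; m₂ = 707 kg; G = 6.674×10^-11 N·m²/kg².
r = 1.799×10^6 m
1.799×10^6 m × (1 mi / 1609 m) = 1118 mi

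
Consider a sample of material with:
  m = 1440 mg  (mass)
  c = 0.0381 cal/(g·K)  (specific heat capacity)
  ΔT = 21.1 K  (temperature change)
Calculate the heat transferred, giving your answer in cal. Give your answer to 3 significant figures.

1.16 cal

Directly: Q = mcΔT.
m = 1440 mg = 0.001440 kg; c = 0.0381 cal/(g·K) = 159.4 J/(kg·K); ΔT = 21.1 K.
Q = 4.844 J
4.844 J × (1 cal / 4.184 J) = 1.158 cal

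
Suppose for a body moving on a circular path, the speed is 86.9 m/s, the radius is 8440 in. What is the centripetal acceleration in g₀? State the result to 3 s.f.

Directly: a = v²/r.
v = 86.9 m/s; r = 8440 in = 214.4 m.
a = 35.23 m/s²
35.23 m/s² × (1 g₀ / 9.807 m/s²) = 3.592 g₀

3.59 g₀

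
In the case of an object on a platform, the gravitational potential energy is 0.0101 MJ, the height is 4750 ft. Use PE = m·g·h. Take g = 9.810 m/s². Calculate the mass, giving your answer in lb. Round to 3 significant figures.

1.57 lb

Rearranging: m = PE/(g·h).
PE = 0.0101 MJ = 10100 J; h = 4750 ft = 1448 m; g = 9.810 m/s².
m = 0.7111 kg
0.7111 kg × (1 lb / 0.4536 kg) = 1.568 lb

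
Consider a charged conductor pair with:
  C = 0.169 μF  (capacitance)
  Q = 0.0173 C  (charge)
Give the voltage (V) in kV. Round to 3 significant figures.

102 kV

Rearranging: V = Q/C.
C = 0.169 μF = 1.690×10^-7 F; Q = 0.0173 C.
V = 1.024×10^5 V
1.024×10^5 V × (1 kV / 1000 V) = 102.4 kV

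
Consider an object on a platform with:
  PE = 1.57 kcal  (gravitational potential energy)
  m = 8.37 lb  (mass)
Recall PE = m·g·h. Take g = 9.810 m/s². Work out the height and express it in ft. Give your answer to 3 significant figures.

Solving PE = m·g·h for h: h = PE/(m·g).
PE = 1.57 kcal = 6569 J; m = 8.37 lb = 3.797 kg; g = 9.810 m/s².
h = 176.4 m
176.4 m × (1 ft / 0.3048 m) = 578.7 ft

579 ft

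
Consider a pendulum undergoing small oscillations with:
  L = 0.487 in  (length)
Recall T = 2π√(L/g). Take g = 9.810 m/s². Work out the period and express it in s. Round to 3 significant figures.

0.223 s

T is given directly by: T = 2π√(L/g).
L = 0.487 in = 0.01237 m; g = 9.810 m/s².
T = 0.2231 s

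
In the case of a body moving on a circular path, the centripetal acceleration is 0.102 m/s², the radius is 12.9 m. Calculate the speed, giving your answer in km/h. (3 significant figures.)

4.13 km/h

Rearranging: v = √(a·r).
a = 0.102 m/s²; r = 12.9 m.
v = 1.147 m/s
1.147 m/s × (1 km/h / 0.2778 m/s) = 4.129 km/h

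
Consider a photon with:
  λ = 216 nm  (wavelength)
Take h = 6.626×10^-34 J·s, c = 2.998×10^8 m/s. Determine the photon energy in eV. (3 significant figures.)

5.74 eV

Directly: E = hc/λ.
λ = 216 nm = 2.160×10^-7 m; h = 6.626×10^-34 J·s; c = 2.998×10^8 m/s.
E = 9.197×10^-19 J
9.197×10^-19 J × (1 eV / 1.602×10^-19 J) = 5.740 eV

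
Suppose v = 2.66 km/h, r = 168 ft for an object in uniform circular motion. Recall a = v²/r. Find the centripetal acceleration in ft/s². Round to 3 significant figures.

a is given directly by: a = v²/r.
v = 2.66 km/h = 0.7389 m/s; r = 168 ft = 51.21 m.
a = 0.01066 m/s²
0.01066 m/s² × (1 ft/s² / 0.3048 m/s²) = 0.03498 ft/s²

0.0350 ft/s²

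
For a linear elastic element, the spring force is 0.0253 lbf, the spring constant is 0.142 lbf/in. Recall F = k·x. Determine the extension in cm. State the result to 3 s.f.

0.453 cm

From Hooke's law: x = F/k.
F = 0.0253 lbf = 0.1125 N; k = 0.142 lbf/in = 24.87 N/m.
x = 0.004525 m
0.004525 m × (1 cm / 0.01000 m) = 0.4525 cm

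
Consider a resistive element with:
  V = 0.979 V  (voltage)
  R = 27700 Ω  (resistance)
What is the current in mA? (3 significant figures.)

Solving V = I·R for I: I = V/R.
V = 0.979 V; R = 27700 Ω.
I = 3.534×10^-5 A
3.534×10^-5 A × (1 mA / 0.001000 A) = 0.03534 mA

0.0353 mA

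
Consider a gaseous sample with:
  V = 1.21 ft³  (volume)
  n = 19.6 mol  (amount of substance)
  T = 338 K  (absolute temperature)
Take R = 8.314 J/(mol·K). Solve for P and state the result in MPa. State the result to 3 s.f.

1.61 MPa

P is given directly by: P = nRT/V.
V = 1.21 ft³ = 0.03426 m³; n = 19.6 mol; T = 338 K; R = 8.314 J/(mol·K).
P = 1.608×10^6 Pa  (the unit combination reduces to kg/(m·s²) = Pa)
1.608×10^6 Pa × (1 MPa / 1.000×10^6 Pa) = 1.608 MPa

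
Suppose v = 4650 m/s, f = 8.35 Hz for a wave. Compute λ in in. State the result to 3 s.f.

Solving v = f·λ for λ: λ = v/f.
v = 4650 m/s; f = 8.35 Hz.
λ = 556.9 m
556.9 m × (1 in / 0.02540 m) = 21925 in

21900 in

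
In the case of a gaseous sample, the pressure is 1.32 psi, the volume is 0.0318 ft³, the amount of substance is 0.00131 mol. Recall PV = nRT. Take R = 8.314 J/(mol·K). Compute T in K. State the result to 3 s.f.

752 K

From the ideal-gas law: T = PV/(nR).
P = 1.32 psi = 9101 Pa; V = 0.0318 ft³ = 9.005×10^-4 m³; n = 0.00131 mol; R = 8.314 J/(mol·K).
T = 752.5 K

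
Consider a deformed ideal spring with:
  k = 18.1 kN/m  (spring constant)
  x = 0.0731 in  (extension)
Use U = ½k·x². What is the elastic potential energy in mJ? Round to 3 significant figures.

31.2 mJ

U is given directly by: U = ½kx².
k = 18.1 kN/m = 18100 N/m; x = 0.0731 in = 0.001857 m.
U = 0.03120 J
0.03120 J × (1 mJ / 0.001000 J) = 31.20 mJ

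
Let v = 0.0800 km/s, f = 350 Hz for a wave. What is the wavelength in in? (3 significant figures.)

9.00 in

Rearranging v = f·λ for λ: λ = v/f.
v = 0.0800 km/s = 80.00 m/s; f = 350 Hz.
λ = 0.2286 m
0.2286 m × (1 in / 0.02540 m) = 8.999 in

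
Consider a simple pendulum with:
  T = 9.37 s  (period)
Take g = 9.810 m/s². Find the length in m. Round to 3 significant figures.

21.8 m

Solving T = 2π√(L/g) for L: L = g·(T/2π)².
T = 9.37 s; g = 9.810 m/s².
L = 21.82 m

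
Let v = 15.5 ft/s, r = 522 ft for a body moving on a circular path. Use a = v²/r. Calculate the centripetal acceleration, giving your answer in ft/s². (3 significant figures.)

0.460 ft/s²

a is given directly by: a = v²/r.
v = 15.5 ft/s = 4.724 m/s; r = 522 ft = 159.1 m.
a = 0.1403 m/s²
0.1403 m/s² × (1 ft/s² / 0.3048 m/s²) = 0.4602 ft/s²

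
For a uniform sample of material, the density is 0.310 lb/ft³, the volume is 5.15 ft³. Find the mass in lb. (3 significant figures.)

1.60 lb

Solving ρ = m/V for m: m = ρV.
ρ = 0.310 lb/ft³ = 4.966 kg/m³; V = 5.15 ft³ = 0.1458 m³.
m = 0.7242 kg
0.7242 kg × (1 lb / 0.4536 kg) = 1.597 lb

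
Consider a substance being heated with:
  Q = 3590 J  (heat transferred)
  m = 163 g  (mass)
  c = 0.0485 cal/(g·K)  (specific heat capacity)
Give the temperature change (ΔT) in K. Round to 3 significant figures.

Rearranging Q = m·c·ΔT for ΔT: ΔT = Q/(m·c).
Q = 3590 J; m = 163 g = 0.1630 kg; c = 0.0485 cal/(g·K) = 202.9 J/(kg·K).
ΔT = 108.5 K

109 K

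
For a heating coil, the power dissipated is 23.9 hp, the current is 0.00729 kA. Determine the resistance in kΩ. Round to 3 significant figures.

0.335 kΩ

Rearranging: R = P/I².
P = 23.9 hp = 17822 W; I = 0.00729 kA = 7.290 A.
R = 335.4 Ω
335.4 Ω × (1 kΩ / 1000 Ω) = 0.3354 kΩ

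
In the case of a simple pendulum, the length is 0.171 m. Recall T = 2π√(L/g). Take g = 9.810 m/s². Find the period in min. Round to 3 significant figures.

0.0138 min

Directly: T = 2π√(L/g).
L = 0.171 m; g = 9.810 m/s².
T = 0.8296 s
0.8296 s × (1 min / 60.00 s) = 0.01383 min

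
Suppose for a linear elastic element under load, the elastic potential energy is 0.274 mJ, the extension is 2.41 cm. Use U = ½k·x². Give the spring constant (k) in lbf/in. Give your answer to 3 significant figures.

0.00539 lbf/in

Solving U = ½k·x² for k: k = 2U/x².
U = 0.274 mJ = 2.740×10^-4 J; x = 2.41 cm = 0.02410 m.
k = 0.9435 N/m
0.9435 N/m × (1 lbf/in / 175.1 N/m) = 0.005388 lbf/in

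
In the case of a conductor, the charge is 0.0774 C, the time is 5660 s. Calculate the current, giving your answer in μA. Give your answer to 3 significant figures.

Rearranging q = I·t for I: I = q/t.
q = 0.0774 C; t = 5660 s.
I = 1.367×10^-5 A
1.367×10^-5 A × (1 μA / 1.000×10^-6 A) = 13.67 μA

13.7 μA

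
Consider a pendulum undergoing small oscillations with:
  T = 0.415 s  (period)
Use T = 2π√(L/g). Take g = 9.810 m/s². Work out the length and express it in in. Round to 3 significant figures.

1.68 in

Solving T = 2π√(L/g) for L: L = g·(T/2π)².
T = 0.415 s; g = 9.810 m/s².
L = 0.04280 m
0.04280 m × (1 in / 0.02540 m) = 1.685 in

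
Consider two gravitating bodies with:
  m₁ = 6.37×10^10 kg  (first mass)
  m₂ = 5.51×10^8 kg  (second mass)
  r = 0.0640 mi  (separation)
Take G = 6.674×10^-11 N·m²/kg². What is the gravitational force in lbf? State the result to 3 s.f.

49600 lbf

F is given directly by: F = Gm₁m₂/r².
m₁ = 6.37×10^10 kg; m₂ = 5.51×10^8 kg; r = 0.0640 mi = 103.0 m; G = 6.674×10^-11 N·m²/kg².
F = 2.208×10^5 N  (the unit combination reduces to kg·m/s² = N)
2.208×10^5 N × (1 lbf / 4.448 N) = 49640 lbf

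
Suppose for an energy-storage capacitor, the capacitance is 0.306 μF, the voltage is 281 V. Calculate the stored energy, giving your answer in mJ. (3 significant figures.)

E is given directly by: E = ½CV².
C = 0.306 μF = 3.060×10^-7 F; V = 281 V.
E = 0.01208 J
0.01208 J × (1 mJ / 0.001000 J) = 12.08 mJ

12.1 mJ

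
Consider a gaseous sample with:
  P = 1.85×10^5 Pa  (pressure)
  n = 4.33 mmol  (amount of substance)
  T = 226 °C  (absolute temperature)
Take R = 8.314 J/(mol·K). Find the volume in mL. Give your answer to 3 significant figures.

97.1 mL

Rearranging PV = nRT for V: V = nRT/P.
P = 1.85×10^5 Pa; n = 4.33 mmol = 0.004330 mol; T = 226 °C = 499.1 K; R = 8.314 J/(mol·K).
V = 9.713×10^-5 m³
9.713×10^-5 m³ × (1 mL / 1.000×10^-6 m³) = 97.13 mL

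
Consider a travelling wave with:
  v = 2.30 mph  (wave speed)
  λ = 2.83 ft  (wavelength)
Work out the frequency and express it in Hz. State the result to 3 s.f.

Solving v = f·λ for f: f = v/λ.
v = 2.30 mph = 1.028 m/s; λ = 2.83 ft = 0.8626 m.
f = 1.192 Hz

1.19 Hz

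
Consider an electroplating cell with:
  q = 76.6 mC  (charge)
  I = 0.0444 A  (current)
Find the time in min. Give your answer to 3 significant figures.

0.0288 min

Solving q = I·t for t: t = q/I.
q = 76.6 mC = 0.07660 C; I = 0.0444 A.
t = 1.725 s
1.725 s × (1 min / 60.00 s) = 0.02875 min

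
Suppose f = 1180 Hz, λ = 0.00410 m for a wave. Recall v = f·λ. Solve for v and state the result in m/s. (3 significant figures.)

4.84 m/s

v is given directly by: v = fλ.
f = 1180 Hz; λ = 0.00410 m.
v = 4.838 m/s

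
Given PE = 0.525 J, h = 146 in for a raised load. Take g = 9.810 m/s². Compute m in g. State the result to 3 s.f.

Rearranging: m = PE/(g·h).
PE = 0.525 J; h = 146 in = 3.708 m; g = 9.810 m/s².
m = 0.01443 kg
0.01443 kg × (1 g / 0.001000 kg) = 14.43 g

14.4 g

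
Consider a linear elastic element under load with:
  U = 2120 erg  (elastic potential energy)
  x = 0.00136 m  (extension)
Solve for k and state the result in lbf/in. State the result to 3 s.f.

1.31 lbf/in

Rearranging U = ½k·x² for k: k = 2U/x².
U = 2120 erg = 2.120×10^-4 J; x = 0.00136 m.
k = 229.2 N/m
229.2 N/m × (1 lbf/in / 175.1 N/m) = 1.309 lbf/in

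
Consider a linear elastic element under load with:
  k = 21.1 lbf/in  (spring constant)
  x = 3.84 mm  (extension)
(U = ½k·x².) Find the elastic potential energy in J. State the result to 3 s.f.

Directly: U = ½kx².
k = 21.1 lbf/in = 3695 N/m; x = 3.84 mm = 0.003840 m.
U = 0.02724 J

0.0272 J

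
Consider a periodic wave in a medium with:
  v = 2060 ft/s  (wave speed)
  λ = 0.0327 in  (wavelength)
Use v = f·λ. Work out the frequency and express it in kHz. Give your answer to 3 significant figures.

Rearranging v = f·λ for f: f = v/λ.
v = 2060 ft/s = 627.9 m/s; λ = 0.0327 in = 8.306×10^-4 m.
f = 7.560×10^5 Hz
7.560×10^5 Hz × (1 kHz / 1000 Hz) = 756.0 kHz

756 kHz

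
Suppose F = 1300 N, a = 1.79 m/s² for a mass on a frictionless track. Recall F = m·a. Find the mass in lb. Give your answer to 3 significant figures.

1600 lb

Rearranging: m = F/a.
F = 1300 N; a = 1.79 m/s².
m = 726.3 kg
726.3 kg × (1 lb / 0.4536 kg) = 1601 lb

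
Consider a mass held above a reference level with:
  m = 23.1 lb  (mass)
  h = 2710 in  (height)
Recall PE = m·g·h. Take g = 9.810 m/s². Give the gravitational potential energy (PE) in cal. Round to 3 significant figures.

1690 cal

Directly: PE = mgh.
m = 23.1 lb = 10.48 kg; h = 2710 in = 68.83 m; g = 9.810 m/s².
PE = 7075 J
7075 J × (1 cal / 4.184 J) = 1691 cal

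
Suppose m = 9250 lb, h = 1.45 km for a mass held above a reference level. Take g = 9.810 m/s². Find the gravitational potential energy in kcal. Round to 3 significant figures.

14300 kcal

PE is given directly by: PE = mgh.
m = 9250 lb = 4196 kg; h = 1.45 km = 1450 m; g = 9.810 m/s².
PE = 5.968×10^7 J
5.968×10^7 J × (1 kcal / 4184 J) = 14264 kcal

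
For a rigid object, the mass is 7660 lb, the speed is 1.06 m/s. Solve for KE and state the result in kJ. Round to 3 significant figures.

KE is given directly by: KE = ½mv².
m = 7660 lb = 3475 kg; v = 1.06 m/s.
KE = 1952 J
1952 J × (1 kJ / 1000 J) = 1.952 kJ

1.95 kJ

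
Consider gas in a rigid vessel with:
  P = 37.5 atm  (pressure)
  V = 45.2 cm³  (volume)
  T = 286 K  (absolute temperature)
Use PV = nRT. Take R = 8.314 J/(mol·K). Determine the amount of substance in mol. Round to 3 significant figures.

Solving PV = nRT for n: n = PV/(RT).
P = 37.5 atm = 3.800×10^6 Pa; V = 45.2 cm³ = 4.520×10^-5 m³; T = 286 K; R = 8.314 J/(mol·K).
n = 0.07223 mol

0.0722 mol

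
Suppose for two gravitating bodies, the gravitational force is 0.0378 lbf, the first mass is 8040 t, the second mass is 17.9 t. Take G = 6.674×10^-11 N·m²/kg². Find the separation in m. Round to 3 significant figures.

7.56 m

From Newton's law of gravitation: r = √(G·m₁m₂/F).
F = 0.0378 lbf = 0.1681 N; m₁ = 8040 t = 8.040×10^6 kg; m₂ = 17.9 t = 17900 kg; G = 6.674×10^-11 N·m²/kg².
r = 7.558 m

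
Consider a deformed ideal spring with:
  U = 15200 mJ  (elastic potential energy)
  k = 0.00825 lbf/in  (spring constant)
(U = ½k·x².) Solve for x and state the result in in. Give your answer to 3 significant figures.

Rearranging: x = √(2U/k).
U = 15200 mJ = 15.20 J; k = 0.00825 lbf/in = 1.445 N/m.
x = 4.587 m
4.587 m × (1 in / 0.02540 m) = 180.6 in

181 in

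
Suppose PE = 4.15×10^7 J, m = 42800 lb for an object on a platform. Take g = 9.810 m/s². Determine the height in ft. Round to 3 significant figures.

715 ft

Solving PE = m·g·h for h: h = PE/(m·g).
PE = 4.15×10^7 J; m = 42800 lb = 19414 kg; g = 9.810 m/s².
h = 217.9 m
217.9 m × (1 ft / 0.3048 m) = 714.9 ft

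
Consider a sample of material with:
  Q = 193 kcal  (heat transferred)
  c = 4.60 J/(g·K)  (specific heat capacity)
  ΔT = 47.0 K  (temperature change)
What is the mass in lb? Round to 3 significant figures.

8.23 lb

Solving Q = m·c·ΔT for m: m = Q/(c·ΔT).
Q = 193 kcal = 8.075×10^5 J; c = 4.60 J/(g·K) = 4600 J/(kg·K); ΔT = 47.0 K.
m = 3.735 kg
3.735 kg × (1 lb / 0.4536 kg) = 8.234 lb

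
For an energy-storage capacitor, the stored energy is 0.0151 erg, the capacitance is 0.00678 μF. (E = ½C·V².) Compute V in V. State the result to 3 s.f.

0.667 V

Solving E = ½C·V² for V: V = √(2E/C).
E = 0.0151 erg = 1.510×10^-9 J; C = 0.00678 μF = 6.780×10^-9 F.
V = 0.6674 V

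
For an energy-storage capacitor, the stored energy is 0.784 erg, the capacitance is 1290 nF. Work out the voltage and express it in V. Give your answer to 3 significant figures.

0.349 V

Rearranging: V = √(2E/C).
E = 0.784 erg = 7.840×10^-8 J; C = 1290 nF = 1.290×10^-6 F.
V = 0.3486 V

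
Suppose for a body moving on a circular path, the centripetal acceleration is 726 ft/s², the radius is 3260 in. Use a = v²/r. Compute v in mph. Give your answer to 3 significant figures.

Solving a = v²/r for v: v = √(a·r).
a = 726 ft/s² = 221.3 m/s²; r = 3260 in = 82.80 m.
v = 135.4 m/s
135.4 m/s × (1 mph / 0.4470 m/s) = 302.8 mph

303 mph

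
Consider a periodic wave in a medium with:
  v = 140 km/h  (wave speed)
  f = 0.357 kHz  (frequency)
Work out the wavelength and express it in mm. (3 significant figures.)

Rearranging: λ = v/f.
v = 140 km/h = 38.89 m/s; f = 0.357 kHz = 357.0 Hz.
λ = 0.1089 m
0.1089 m × (1 mm / 0.001000 m) = 108.9 mm

109 mm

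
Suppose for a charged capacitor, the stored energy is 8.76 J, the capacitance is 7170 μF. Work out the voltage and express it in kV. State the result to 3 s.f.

Rearranging E = ½C·V² for V: V = √(2E/C).
E = 8.76 J; C = 7170 μF = 0.007170 F.
V = 49.43 V
49.43 V × (1 kV / 1000 V) = 0.04943 kV

0.0494 kV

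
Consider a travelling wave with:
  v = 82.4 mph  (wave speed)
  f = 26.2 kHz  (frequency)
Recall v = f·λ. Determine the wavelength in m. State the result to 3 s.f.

0.00141 m

Rearranging v = f·λ for λ: λ = v/f.
v = 82.4 mph = 36.84 m/s; f = 26.2 kHz = 26200 Hz.
λ = 0.001406 m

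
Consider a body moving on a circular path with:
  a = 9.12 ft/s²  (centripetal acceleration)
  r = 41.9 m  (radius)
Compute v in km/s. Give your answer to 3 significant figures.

Solving a = v²/r for v: v = √(a·r).
a = 9.12 ft/s² = 2.780 m/s²; r = 41.9 m.
v = 10.79 m/s
10.79 m/s × (1 km/s / 1000 m/s) = 0.01079 km/s

0.0108 km/s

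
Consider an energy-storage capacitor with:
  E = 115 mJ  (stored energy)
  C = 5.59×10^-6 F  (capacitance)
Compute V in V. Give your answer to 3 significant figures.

Rearranging: V = √(2E/C).
E = 115 mJ = 0.1150 J; C = 5.59×10^-6 F.
V = 202.8 V

203 V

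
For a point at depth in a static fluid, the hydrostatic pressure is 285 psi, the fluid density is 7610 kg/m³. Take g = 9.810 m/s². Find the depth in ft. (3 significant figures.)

Rearranging P = ρ·g·h for h: h = P/(ρ·g).
P = 285 psi = 1.965×10^6 Pa; ρ = 7610 kg/m³; g = 9.810 m/s².
h = 26.32 m
26.32 m × (1 ft / 0.3048 m) = 86.36 ft

86.4 ft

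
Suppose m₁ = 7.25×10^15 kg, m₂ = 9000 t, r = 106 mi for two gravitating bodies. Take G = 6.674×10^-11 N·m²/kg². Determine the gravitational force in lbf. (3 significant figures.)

From Newton's law of gravitation: F = Gm₁m₂/r².
m₁ = 7.25×10^15 kg; m₂ = 9000 t = 9.000×10^6 kg; r = 106 mi = 1.706×10^5 m; G = 6.674×10^-11 N·m²/kg².
F = 149.6 N
149.6 N × (1 lbf / 4.448 N) = 33.64 lbf

33.6 lbf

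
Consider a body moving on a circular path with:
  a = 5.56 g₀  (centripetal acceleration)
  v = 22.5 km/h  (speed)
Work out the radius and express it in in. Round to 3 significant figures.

28.2 in

Rearranging: r = v²/a.
a = 5.56 g₀ = 54.52 m/s²; v = 22.5 km/h = 6.250 m/s.
r = 0.7164 m
0.7164 m × (1 in / 0.02540 m) = 28.21 in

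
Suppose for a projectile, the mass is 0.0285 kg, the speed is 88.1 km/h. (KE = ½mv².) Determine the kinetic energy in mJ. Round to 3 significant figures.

Directly: KE = ½mv².
m = 0.0285 kg; v = 88.1 km/h = 24.47 m/s.
KE = 8.534 J
8.534 J × (1 mJ / 0.001000 J) = 8534 mJ

8530 mJ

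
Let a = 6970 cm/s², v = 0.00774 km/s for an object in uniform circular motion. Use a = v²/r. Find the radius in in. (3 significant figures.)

Rearranging a = v²/r for r: r = v²/a.
a = 6970 cm/s² = 69.70 m/s²; v = 0.00774 km/s = 7.740 m/s.
r = 0.8595 m
0.8595 m × (1 in / 0.02540 m) = 33.84 in

33.8 in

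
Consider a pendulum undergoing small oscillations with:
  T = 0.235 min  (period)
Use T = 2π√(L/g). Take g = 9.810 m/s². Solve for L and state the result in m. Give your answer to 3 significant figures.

Rearranging: L = g·(T/2π)².
T = 0.235 min = 14.10 s; g = 9.810 m/s².
L = 49.40 m

49.4 m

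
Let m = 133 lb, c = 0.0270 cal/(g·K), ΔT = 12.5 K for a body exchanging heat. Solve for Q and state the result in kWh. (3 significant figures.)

0.0237 kWh

Q is given directly by: Q = mcΔT.
m = 133 lb = 60.33 kg; c = 0.0270 cal/(g·K) = 113.0 J/(kg·K); ΔT = 12.5 K.
Q = 85189 J
85189 J × (1 kWh / 3.600×10^6 J) = 0.02366 kWh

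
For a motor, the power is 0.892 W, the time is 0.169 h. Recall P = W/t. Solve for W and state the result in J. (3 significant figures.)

Rearranging: W = P·t.
P = 0.892 W; t = 0.169 h = 608.4 s.
W = 542.7 J

543 J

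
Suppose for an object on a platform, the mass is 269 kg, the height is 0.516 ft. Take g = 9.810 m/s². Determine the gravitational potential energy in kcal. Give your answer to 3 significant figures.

0.0992 kcal

Directly: PE = mgh.
m = 269 kg; h = 0.516 ft = 0.1573 m; g = 9.810 m/s².
PE = 415.0 J
415.0 J × (1 kcal / 4184 J) = 0.09920 kcal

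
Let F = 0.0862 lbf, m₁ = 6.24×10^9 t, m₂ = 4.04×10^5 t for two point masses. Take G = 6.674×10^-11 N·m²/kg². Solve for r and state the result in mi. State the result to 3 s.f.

412 mi

Rearranging F = G·m₁·m₂/r² for r: r = √(G·m₁m₂/F).
F = 0.0862 lbf = 0.3834 N; m₁ = 6.24×10^9 t = 6.240×10^12 kg; m₂ = 4.04×10^5 t = 4.040×10^8 kg; G = 6.674×10^-11 N·m²/kg².
r = 6.624×10^5 m
6.624×10^5 m × (1 mi / 1609 m) = 411.6 mi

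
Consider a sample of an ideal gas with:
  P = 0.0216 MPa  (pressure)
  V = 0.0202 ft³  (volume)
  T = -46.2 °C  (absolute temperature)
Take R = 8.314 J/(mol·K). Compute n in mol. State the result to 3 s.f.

Solving PV = nRT for n: n = PV/(RT).
P = 0.0216 MPa = 21600 Pa; V = 0.0202 ft³ = 5.720×10^-4 m³; T = -46.2 °C = 226.9 K; R = 8.314 J/(mol·K).
n = 0.006548 mol

0.00655 mol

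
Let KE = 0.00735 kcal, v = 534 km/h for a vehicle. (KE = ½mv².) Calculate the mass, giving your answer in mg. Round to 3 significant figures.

2800 mg

Rearranging: m = 2·KE/v².
KE = 0.00735 kcal = 30.75 J; v = 534 km/h = 148.3 m/s.
m = 0.002795 kg
0.002795 kg × (1 mg / 1.000×10^-6 kg) = 2795 mg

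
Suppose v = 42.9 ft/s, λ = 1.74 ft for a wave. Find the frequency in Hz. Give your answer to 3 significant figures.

24.7 Hz

Rearranging: f = v/λ.
v = 42.9 ft/s = 13.08 m/s; λ = 1.74 ft = 0.5304 m.
f = 24.66 Hz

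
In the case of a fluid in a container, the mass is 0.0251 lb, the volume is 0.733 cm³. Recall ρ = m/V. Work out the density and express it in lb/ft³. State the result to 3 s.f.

970 lb/ft³

Directly: ρ = m/V.
m = 0.0251 lb = 0.01139 kg; V = 0.733 cm³ = 7.330×10^-7 m³.
ρ = 15532 kg/m³
15532 kg/m³ × (1 lb/ft³ / 16.02 kg/m³) = 969.6 lb/ft³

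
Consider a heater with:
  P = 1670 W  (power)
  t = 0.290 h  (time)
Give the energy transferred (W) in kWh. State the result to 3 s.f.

Solving P = W/t for W: W = P·t.
P = 1670 W; t = 0.290 h = 1044 s.
W = 1.743×10^6 J
1.743×10^6 J × (1 kWh / 3.600×10^6 J) = 0.4843 kWh

0.484 kWh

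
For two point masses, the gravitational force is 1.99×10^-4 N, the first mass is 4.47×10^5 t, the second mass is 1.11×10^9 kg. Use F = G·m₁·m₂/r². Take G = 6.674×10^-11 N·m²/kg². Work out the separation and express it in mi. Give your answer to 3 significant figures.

Solving F = G·m₁·m₂/r² for r: r = √(G·m₁m₂/F).
F = 1.99×10^-4 N; m₁ = 4.47×10^5 t = 4.470×10^8 kg; m₂ = 1.11×10^9 kg; G = 6.674×10^-11 N·m²/kg².
r = 4.079×10^5 m
4.079×10^5 m × (1 mi / 1609 m) = 253.5 mi

253 mi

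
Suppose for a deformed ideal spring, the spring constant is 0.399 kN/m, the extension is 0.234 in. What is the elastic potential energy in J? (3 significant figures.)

U is given directly by: U = ½kx².
k = 0.399 kN/m = 399.0 N/m; x = 0.234 in = 0.005944 m.
U = 0.007048 J

0.00705 J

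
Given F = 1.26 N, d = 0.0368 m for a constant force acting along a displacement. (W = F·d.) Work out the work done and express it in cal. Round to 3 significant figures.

0.0111 cal

Directly: W = F·d.
F = 1.26 N; d = 0.0368 m.
W = 0.04637 J
0.04637 J × (1 cal / 4.184 J) = 0.01108 cal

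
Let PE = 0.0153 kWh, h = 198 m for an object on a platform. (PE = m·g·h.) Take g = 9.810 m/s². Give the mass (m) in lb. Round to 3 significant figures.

62.5 lb

Rearranging: m = PE/(g·h).
PE = 0.0153 kWh = 55080 J; h = 198 m; g = 9.810 m/s².
m = 28.36 kg
28.36 kg × (1 lb / 0.4536 kg) = 62.52 lb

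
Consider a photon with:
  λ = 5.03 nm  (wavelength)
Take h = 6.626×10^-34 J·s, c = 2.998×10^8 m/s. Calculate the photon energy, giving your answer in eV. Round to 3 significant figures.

Directly: E = hc/λ.
λ = 5.03 nm = 5.030×10^-9 m; h = 6.626×10^-34 J·s; c = 2.998×10^8 m/s.
E = 3.949×10^-17 J  (the unit combination reduces to kg·m²/s² = J)
3.949×10^-17 J × (1 eV / 1.602×10^-19 J) = 246.5 eV

246 eV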